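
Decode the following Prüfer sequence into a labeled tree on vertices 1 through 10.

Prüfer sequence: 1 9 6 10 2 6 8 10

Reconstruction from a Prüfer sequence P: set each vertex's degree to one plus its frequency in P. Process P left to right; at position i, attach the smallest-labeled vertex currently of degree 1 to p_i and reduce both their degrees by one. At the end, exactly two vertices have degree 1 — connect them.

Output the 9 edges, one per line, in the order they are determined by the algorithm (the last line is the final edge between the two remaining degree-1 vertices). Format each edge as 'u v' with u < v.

Initial degrees: {1:2, 2:2, 3:1, 4:1, 5:1, 6:3, 7:1, 8:2, 9:2, 10:3}
Step 1: smallest deg-1 vertex = 3, p_1 = 1. Add edge {1,3}. Now deg[3]=0, deg[1]=1.
Step 2: smallest deg-1 vertex = 1, p_2 = 9. Add edge {1,9}. Now deg[1]=0, deg[9]=1.
Step 3: smallest deg-1 vertex = 4, p_3 = 6. Add edge {4,6}. Now deg[4]=0, deg[6]=2.
Step 4: smallest deg-1 vertex = 5, p_4 = 10. Add edge {5,10}. Now deg[5]=0, deg[10]=2.
Step 5: smallest deg-1 vertex = 7, p_5 = 2. Add edge {2,7}. Now deg[7]=0, deg[2]=1.
Step 6: smallest deg-1 vertex = 2, p_6 = 6. Add edge {2,6}. Now deg[2]=0, deg[6]=1.
Step 7: smallest deg-1 vertex = 6, p_7 = 8. Add edge {6,8}. Now deg[6]=0, deg[8]=1.
Step 8: smallest deg-1 vertex = 8, p_8 = 10. Add edge {8,10}. Now deg[8]=0, deg[10]=1.
Final: two remaining deg-1 vertices are 9, 10. Add edge {9,10}.

Answer: 1 3
1 9
4 6
5 10
2 7
2 6
6 8
8 10
9 10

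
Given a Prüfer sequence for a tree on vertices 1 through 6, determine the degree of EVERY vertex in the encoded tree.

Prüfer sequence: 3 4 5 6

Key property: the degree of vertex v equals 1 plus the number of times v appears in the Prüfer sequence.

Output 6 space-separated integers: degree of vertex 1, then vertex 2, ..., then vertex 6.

p_1 = 3: count[3] becomes 1
p_2 = 4: count[4] becomes 1
p_3 = 5: count[5] becomes 1
p_4 = 6: count[6] becomes 1
Degrees (1 + count): deg[1]=1+0=1, deg[2]=1+0=1, deg[3]=1+1=2, deg[4]=1+1=2, deg[5]=1+1=2, deg[6]=1+1=2

Answer: 1 1 2 2 2 2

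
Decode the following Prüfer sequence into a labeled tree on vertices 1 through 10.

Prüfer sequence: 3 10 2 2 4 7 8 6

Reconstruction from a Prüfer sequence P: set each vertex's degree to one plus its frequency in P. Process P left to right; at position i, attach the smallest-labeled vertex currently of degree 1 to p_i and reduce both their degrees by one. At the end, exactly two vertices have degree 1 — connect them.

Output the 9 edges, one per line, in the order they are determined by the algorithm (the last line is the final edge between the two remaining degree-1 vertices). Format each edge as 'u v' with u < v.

Initial degrees: {1:1, 2:3, 3:2, 4:2, 5:1, 6:2, 7:2, 8:2, 9:1, 10:2}
Step 1: smallest deg-1 vertex = 1, p_1 = 3. Add edge {1,3}. Now deg[1]=0, deg[3]=1.
Step 2: smallest deg-1 vertex = 3, p_2 = 10. Add edge {3,10}. Now deg[3]=0, deg[10]=1.
Step 3: smallest deg-1 vertex = 5, p_3 = 2. Add edge {2,5}. Now deg[5]=0, deg[2]=2.
Step 4: smallest deg-1 vertex = 9, p_4 = 2. Add edge {2,9}. Now deg[9]=0, deg[2]=1.
Step 5: smallest deg-1 vertex = 2, p_5 = 4. Add edge {2,4}. Now deg[2]=0, deg[4]=1.
Step 6: smallest deg-1 vertex = 4, p_6 = 7. Add edge {4,7}. Now deg[4]=0, deg[7]=1.
Step 7: smallest deg-1 vertex = 7, p_7 = 8. Add edge {7,8}. Now deg[7]=0, deg[8]=1.
Step 8: smallest deg-1 vertex = 8, p_8 = 6. Add edge {6,8}. Now deg[8]=0, deg[6]=1.
Final: two remaining deg-1 vertices are 6, 10. Add edge {6,10}.

Answer: 1 3
3 10
2 5
2 9
2 4
4 7
7 8
6 8
6 10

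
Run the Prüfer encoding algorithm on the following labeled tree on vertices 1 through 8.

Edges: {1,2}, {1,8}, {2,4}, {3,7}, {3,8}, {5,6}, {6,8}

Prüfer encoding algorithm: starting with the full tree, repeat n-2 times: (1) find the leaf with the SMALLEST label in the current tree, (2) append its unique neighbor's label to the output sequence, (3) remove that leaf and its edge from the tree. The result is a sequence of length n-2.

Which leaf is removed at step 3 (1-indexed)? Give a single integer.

Step 1: current leaves = {4,5,7}. Remove leaf 4 (neighbor: 2).
Step 2: current leaves = {2,5,7}. Remove leaf 2 (neighbor: 1).
Step 3: current leaves = {1,5,7}. Remove leaf 1 (neighbor: 8).

Answer: 1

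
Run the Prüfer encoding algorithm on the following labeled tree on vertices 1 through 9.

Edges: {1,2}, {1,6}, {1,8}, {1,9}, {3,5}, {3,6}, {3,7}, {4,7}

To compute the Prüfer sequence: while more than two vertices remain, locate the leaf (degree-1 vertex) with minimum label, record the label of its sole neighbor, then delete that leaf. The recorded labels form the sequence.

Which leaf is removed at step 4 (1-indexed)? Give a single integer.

Step 1: current leaves = {2,4,5,8,9}. Remove leaf 2 (neighbor: 1).
Step 2: current leaves = {4,5,8,9}. Remove leaf 4 (neighbor: 7).
Step 3: current leaves = {5,7,8,9}. Remove leaf 5 (neighbor: 3).
Step 4: current leaves = {7,8,9}. Remove leaf 7 (neighbor: 3).

Answer: 7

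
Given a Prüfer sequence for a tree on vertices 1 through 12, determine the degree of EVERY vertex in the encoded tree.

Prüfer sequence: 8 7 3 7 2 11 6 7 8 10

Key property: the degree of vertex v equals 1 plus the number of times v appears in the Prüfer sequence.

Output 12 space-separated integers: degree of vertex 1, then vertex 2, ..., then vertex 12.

Answer: 1 2 2 1 1 2 4 3 1 2 2 1

Derivation:
p_1 = 8: count[8] becomes 1
p_2 = 7: count[7] becomes 1
p_3 = 3: count[3] becomes 1
p_4 = 7: count[7] becomes 2
p_5 = 2: count[2] becomes 1
p_6 = 11: count[11] becomes 1
p_7 = 6: count[6] becomes 1
p_8 = 7: count[7] becomes 3
p_9 = 8: count[8] becomes 2
p_10 = 10: count[10] becomes 1
Degrees (1 + count): deg[1]=1+0=1, deg[2]=1+1=2, deg[3]=1+1=2, deg[4]=1+0=1, deg[5]=1+0=1, deg[6]=1+1=2, deg[7]=1+3=4, deg[8]=1+2=3, deg[9]=1+0=1, deg[10]=1+1=2, deg[11]=1+1=2, deg[12]=1+0=1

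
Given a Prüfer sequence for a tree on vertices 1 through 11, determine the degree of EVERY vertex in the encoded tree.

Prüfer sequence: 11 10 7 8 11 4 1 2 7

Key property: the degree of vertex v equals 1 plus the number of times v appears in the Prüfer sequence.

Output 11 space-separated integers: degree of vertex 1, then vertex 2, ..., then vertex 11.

Answer: 2 2 1 2 1 1 3 2 1 2 3

Derivation:
p_1 = 11: count[11] becomes 1
p_2 = 10: count[10] becomes 1
p_3 = 7: count[7] becomes 1
p_4 = 8: count[8] becomes 1
p_5 = 11: count[11] becomes 2
p_6 = 4: count[4] becomes 1
p_7 = 1: count[1] becomes 1
p_8 = 2: count[2] becomes 1
p_9 = 7: count[7] becomes 2
Degrees (1 + count): deg[1]=1+1=2, deg[2]=1+1=2, deg[3]=1+0=1, deg[4]=1+1=2, deg[5]=1+0=1, deg[6]=1+0=1, deg[7]=1+2=3, deg[8]=1+1=2, deg[9]=1+0=1, deg[10]=1+1=2, deg[11]=1+2=3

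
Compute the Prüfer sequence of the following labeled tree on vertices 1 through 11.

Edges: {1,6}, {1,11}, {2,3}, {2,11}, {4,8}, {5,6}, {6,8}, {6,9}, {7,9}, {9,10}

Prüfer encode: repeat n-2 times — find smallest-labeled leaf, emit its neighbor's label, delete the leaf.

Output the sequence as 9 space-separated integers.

Step 1: leaves = {3,4,5,7,10}. Remove smallest leaf 3, emit neighbor 2.
Step 2: leaves = {2,4,5,7,10}. Remove smallest leaf 2, emit neighbor 11.
Step 3: leaves = {4,5,7,10,11}. Remove smallest leaf 4, emit neighbor 8.
Step 4: leaves = {5,7,8,10,11}. Remove smallest leaf 5, emit neighbor 6.
Step 5: leaves = {7,8,10,11}. Remove smallest leaf 7, emit neighbor 9.
Step 6: leaves = {8,10,11}. Remove smallest leaf 8, emit neighbor 6.
Step 7: leaves = {10,11}. Remove smallest leaf 10, emit neighbor 9.
Step 8: leaves = {9,11}. Remove smallest leaf 9, emit neighbor 6.
Step 9: leaves = {6,11}. Remove smallest leaf 6, emit neighbor 1.
Done: 2 vertices remain (1, 11). Sequence = [2 11 8 6 9 6 9 6 1]

Answer: 2 11 8 6 9 6 9 6 1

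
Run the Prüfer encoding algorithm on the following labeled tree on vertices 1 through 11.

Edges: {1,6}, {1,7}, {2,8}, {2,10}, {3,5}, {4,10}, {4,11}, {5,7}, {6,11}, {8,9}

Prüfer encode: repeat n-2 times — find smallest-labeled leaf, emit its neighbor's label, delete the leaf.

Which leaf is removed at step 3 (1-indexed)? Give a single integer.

Answer: 7

Derivation:
Step 1: current leaves = {3,9}. Remove leaf 3 (neighbor: 5).
Step 2: current leaves = {5,9}. Remove leaf 5 (neighbor: 7).
Step 3: current leaves = {7,9}. Remove leaf 7 (neighbor: 1).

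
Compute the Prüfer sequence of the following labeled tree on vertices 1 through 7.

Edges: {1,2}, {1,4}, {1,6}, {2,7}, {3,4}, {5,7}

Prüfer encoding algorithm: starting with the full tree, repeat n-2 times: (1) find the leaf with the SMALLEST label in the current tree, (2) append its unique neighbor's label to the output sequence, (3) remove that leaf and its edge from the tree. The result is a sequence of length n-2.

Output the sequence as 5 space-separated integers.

Answer: 4 1 7 1 2

Derivation:
Step 1: leaves = {3,5,6}. Remove smallest leaf 3, emit neighbor 4.
Step 2: leaves = {4,5,6}. Remove smallest leaf 4, emit neighbor 1.
Step 3: leaves = {5,6}. Remove smallest leaf 5, emit neighbor 7.
Step 4: leaves = {6,7}. Remove smallest leaf 6, emit neighbor 1.
Step 5: leaves = {1,7}. Remove smallest leaf 1, emit neighbor 2.
Done: 2 vertices remain (2, 7). Sequence = [4 1 7 1 2]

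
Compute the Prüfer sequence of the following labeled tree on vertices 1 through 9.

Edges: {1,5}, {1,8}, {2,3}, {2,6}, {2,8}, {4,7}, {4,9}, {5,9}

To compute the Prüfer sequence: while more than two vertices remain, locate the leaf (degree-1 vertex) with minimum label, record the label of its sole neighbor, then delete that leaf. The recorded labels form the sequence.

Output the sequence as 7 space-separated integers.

Step 1: leaves = {3,6,7}. Remove smallest leaf 3, emit neighbor 2.
Step 2: leaves = {6,7}. Remove smallest leaf 6, emit neighbor 2.
Step 3: leaves = {2,7}. Remove smallest leaf 2, emit neighbor 8.
Step 4: leaves = {7,8}. Remove smallest leaf 7, emit neighbor 4.
Step 5: leaves = {4,8}. Remove smallest leaf 4, emit neighbor 9.
Step 6: leaves = {8,9}. Remove smallest leaf 8, emit neighbor 1.
Step 7: leaves = {1,9}. Remove smallest leaf 1, emit neighbor 5.
Done: 2 vertices remain (5, 9). Sequence = [2 2 8 4 9 1 5]

Answer: 2 2 8 4 9 1 5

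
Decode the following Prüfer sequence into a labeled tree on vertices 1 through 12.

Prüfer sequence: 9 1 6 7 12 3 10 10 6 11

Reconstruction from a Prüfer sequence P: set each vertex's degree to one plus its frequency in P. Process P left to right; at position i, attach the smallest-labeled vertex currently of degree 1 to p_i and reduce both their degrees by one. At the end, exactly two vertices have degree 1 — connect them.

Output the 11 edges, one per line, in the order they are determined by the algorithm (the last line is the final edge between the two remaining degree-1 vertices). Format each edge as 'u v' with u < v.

Answer: 2 9
1 4
1 6
5 7
7 12
3 8
3 10
9 10
6 10
6 11
11 12

Derivation:
Initial degrees: {1:2, 2:1, 3:2, 4:1, 5:1, 6:3, 7:2, 8:1, 9:2, 10:3, 11:2, 12:2}
Step 1: smallest deg-1 vertex = 2, p_1 = 9. Add edge {2,9}. Now deg[2]=0, deg[9]=1.
Step 2: smallest deg-1 vertex = 4, p_2 = 1. Add edge {1,4}. Now deg[4]=0, deg[1]=1.
Step 3: smallest deg-1 vertex = 1, p_3 = 6. Add edge {1,6}. Now deg[1]=0, deg[6]=2.
Step 4: smallest deg-1 vertex = 5, p_4 = 7. Add edge {5,7}. Now deg[5]=0, deg[7]=1.
Step 5: smallest deg-1 vertex = 7, p_5 = 12. Add edge {7,12}. Now deg[7]=0, deg[12]=1.
Step 6: smallest deg-1 vertex = 8, p_6 = 3. Add edge {3,8}. Now deg[8]=0, deg[3]=1.
Step 7: smallest deg-1 vertex = 3, p_7 = 10. Add edge {3,10}. Now deg[3]=0, deg[10]=2.
Step 8: smallest deg-1 vertex = 9, p_8 = 10. Add edge {9,10}. Now deg[9]=0, deg[10]=1.
Step 9: smallest deg-1 vertex = 10, p_9 = 6. Add edge {6,10}. Now deg[10]=0, deg[6]=1.
Step 10: smallest deg-1 vertex = 6, p_10 = 11. Add edge {6,11}. Now deg[6]=0, deg[11]=1.
Final: two remaining deg-1 vertices are 11, 12. Add edge {11,12}.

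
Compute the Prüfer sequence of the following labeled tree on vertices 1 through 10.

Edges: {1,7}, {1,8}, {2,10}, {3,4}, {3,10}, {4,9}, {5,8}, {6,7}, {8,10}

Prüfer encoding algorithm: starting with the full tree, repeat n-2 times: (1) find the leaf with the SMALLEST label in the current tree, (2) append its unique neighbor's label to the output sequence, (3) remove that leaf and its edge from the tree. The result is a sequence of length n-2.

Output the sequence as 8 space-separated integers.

Step 1: leaves = {2,5,6,9}. Remove smallest leaf 2, emit neighbor 10.
Step 2: leaves = {5,6,9}. Remove smallest leaf 5, emit neighbor 8.
Step 3: leaves = {6,9}. Remove smallest leaf 6, emit neighbor 7.
Step 4: leaves = {7,9}. Remove smallest leaf 7, emit neighbor 1.
Step 5: leaves = {1,9}. Remove smallest leaf 1, emit neighbor 8.
Step 6: leaves = {8,9}. Remove smallest leaf 8, emit neighbor 10.
Step 7: leaves = {9,10}. Remove smallest leaf 9, emit neighbor 4.
Step 8: leaves = {4,10}. Remove smallest leaf 4, emit neighbor 3.
Done: 2 vertices remain (3, 10). Sequence = [10 8 7 1 8 10 4 3]

Answer: 10 8 7 1 8 10 4 3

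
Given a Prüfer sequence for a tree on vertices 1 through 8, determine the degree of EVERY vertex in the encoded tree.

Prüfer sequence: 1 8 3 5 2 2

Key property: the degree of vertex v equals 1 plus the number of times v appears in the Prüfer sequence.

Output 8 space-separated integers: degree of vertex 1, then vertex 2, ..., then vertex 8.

Answer: 2 3 2 1 2 1 1 2

Derivation:
p_1 = 1: count[1] becomes 1
p_2 = 8: count[8] becomes 1
p_3 = 3: count[3] becomes 1
p_4 = 5: count[5] becomes 1
p_5 = 2: count[2] becomes 1
p_6 = 2: count[2] becomes 2
Degrees (1 + count): deg[1]=1+1=2, deg[2]=1+2=3, deg[3]=1+1=2, deg[4]=1+0=1, deg[5]=1+1=2, deg[6]=1+0=1, deg[7]=1+0=1, deg[8]=1+1=2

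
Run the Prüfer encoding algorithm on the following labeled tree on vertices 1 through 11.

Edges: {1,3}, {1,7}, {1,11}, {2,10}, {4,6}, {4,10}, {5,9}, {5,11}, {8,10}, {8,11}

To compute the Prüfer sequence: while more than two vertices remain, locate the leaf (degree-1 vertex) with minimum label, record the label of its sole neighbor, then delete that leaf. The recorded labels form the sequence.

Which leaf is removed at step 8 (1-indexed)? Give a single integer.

Answer: 5

Derivation:
Step 1: current leaves = {2,3,6,7,9}. Remove leaf 2 (neighbor: 10).
Step 2: current leaves = {3,6,7,9}. Remove leaf 3 (neighbor: 1).
Step 3: current leaves = {6,7,9}. Remove leaf 6 (neighbor: 4).
Step 4: current leaves = {4,7,9}. Remove leaf 4 (neighbor: 10).
Step 5: current leaves = {7,9,10}. Remove leaf 7 (neighbor: 1).
Step 6: current leaves = {1,9,10}. Remove leaf 1 (neighbor: 11).
Step 7: current leaves = {9,10}. Remove leaf 9 (neighbor: 5).
Step 8: current leaves = {5,10}. Remove leaf 5 (neighbor: 11).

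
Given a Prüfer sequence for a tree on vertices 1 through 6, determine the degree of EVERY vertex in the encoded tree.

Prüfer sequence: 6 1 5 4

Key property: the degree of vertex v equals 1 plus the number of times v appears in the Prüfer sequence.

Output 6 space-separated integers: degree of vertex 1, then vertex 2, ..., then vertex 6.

p_1 = 6: count[6] becomes 1
p_2 = 1: count[1] becomes 1
p_3 = 5: count[5] becomes 1
p_4 = 4: count[4] becomes 1
Degrees (1 + count): deg[1]=1+1=2, deg[2]=1+0=1, deg[3]=1+0=1, deg[4]=1+1=2, deg[5]=1+1=2, deg[6]=1+1=2

Answer: 2 1 1 2 2 2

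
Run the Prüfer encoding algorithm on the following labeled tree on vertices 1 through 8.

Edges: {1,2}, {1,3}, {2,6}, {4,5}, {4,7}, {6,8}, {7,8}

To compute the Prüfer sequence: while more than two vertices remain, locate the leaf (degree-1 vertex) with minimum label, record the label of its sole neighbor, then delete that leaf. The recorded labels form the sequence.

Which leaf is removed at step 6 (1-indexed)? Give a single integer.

Step 1: current leaves = {3,5}. Remove leaf 3 (neighbor: 1).
Step 2: current leaves = {1,5}. Remove leaf 1 (neighbor: 2).
Step 3: current leaves = {2,5}. Remove leaf 2 (neighbor: 6).
Step 4: current leaves = {5,6}. Remove leaf 5 (neighbor: 4).
Step 5: current leaves = {4,6}. Remove leaf 4 (neighbor: 7).
Step 6: current leaves = {6,7}. Remove leaf 6 (neighbor: 8).

Answer: 6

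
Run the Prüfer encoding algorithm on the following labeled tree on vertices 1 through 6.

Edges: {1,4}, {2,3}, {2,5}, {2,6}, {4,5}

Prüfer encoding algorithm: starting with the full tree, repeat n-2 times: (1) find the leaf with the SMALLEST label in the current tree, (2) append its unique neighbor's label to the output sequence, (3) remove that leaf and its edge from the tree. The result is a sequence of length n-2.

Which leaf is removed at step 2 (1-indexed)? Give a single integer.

Step 1: current leaves = {1,3,6}. Remove leaf 1 (neighbor: 4).
Step 2: current leaves = {3,4,6}. Remove leaf 3 (neighbor: 2).

Answer: 3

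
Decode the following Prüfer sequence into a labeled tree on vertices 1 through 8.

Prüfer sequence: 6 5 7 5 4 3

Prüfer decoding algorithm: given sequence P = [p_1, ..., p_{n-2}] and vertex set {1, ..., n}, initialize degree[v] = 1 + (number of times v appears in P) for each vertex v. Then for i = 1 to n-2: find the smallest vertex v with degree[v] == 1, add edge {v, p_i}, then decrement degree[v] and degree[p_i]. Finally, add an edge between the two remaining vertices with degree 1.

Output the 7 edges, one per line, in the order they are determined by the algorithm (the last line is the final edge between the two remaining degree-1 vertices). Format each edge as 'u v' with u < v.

Answer: 1 6
2 5
6 7
5 7
4 5
3 4
3 8

Derivation:
Initial degrees: {1:1, 2:1, 3:2, 4:2, 5:3, 6:2, 7:2, 8:1}
Step 1: smallest deg-1 vertex = 1, p_1 = 6. Add edge {1,6}. Now deg[1]=0, deg[6]=1.
Step 2: smallest deg-1 vertex = 2, p_2 = 5. Add edge {2,5}. Now deg[2]=0, deg[5]=2.
Step 3: smallest deg-1 vertex = 6, p_3 = 7. Add edge {6,7}. Now deg[6]=0, deg[7]=1.
Step 4: smallest deg-1 vertex = 7, p_4 = 5. Add edge {5,7}. Now deg[7]=0, deg[5]=1.
Step 5: smallest deg-1 vertex = 5, p_5 = 4. Add edge {4,5}. Now deg[5]=0, deg[4]=1.
Step 6: smallest deg-1 vertex = 4, p_6 = 3. Add edge {3,4}. Now deg[4]=0, deg[3]=1.
Final: two remaining deg-1 vertices are 3, 8. Add edge {3,8}.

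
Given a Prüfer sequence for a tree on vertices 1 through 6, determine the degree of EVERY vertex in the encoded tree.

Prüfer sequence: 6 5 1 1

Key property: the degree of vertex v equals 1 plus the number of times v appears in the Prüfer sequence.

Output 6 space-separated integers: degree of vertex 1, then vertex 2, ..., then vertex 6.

p_1 = 6: count[6] becomes 1
p_2 = 5: count[5] becomes 1
p_3 = 1: count[1] becomes 1
p_4 = 1: count[1] becomes 2
Degrees (1 + count): deg[1]=1+2=3, deg[2]=1+0=1, deg[3]=1+0=1, deg[4]=1+0=1, deg[5]=1+1=2, deg[6]=1+1=2

Answer: 3 1 1 1 2 2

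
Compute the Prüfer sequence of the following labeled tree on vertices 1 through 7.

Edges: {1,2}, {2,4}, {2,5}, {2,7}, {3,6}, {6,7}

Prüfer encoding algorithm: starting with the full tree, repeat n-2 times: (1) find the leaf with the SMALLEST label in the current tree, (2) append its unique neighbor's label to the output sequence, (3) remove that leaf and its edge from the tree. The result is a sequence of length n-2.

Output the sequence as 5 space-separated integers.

Answer: 2 6 2 2 7

Derivation:
Step 1: leaves = {1,3,4,5}. Remove smallest leaf 1, emit neighbor 2.
Step 2: leaves = {3,4,5}. Remove smallest leaf 3, emit neighbor 6.
Step 3: leaves = {4,5,6}. Remove smallest leaf 4, emit neighbor 2.
Step 4: leaves = {5,6}. Remove smallest leaf 5, emit neighbor 2.
Step 5: leaves = {2,6}. Remove smallest leaf 2, emit neighbor 7.
Done: 2 vertices remain (6, 7). Sequence = [2 6 2 2 7]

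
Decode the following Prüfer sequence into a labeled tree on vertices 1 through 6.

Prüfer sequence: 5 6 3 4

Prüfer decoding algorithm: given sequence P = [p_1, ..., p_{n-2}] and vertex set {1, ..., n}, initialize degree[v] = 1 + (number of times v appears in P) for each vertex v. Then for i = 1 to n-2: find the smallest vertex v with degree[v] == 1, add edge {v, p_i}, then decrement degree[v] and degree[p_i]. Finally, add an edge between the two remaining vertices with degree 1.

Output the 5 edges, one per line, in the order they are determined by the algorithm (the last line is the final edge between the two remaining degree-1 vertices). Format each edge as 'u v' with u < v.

Answer: 1 5
2 6
3 5
3 4
4 6

Derivation:
Initial degrees: {1:1, 2:1, 3:2, 4:2, 5:2, 6:2}
Step 1: smallest deg-1 vertex = 1, p_1 = 5. Add edge {1,5}. Now deg[1]=0, deg[5]=1.
Step 2: smallest deg-1 vertex = 2, p_2 = 6. Add edge {2,6}. Now deg[2]=0, deg[6]=1.
Step 3: smallest deg-1 vertex = 5, p_3 = 3. Add edge {3,5}. Now deg[5]=0, deg[3]=1.
Step 4: smallest deg-1 vertex = 3, p_4 = 4. Add edge {3,4}. Now deg[3]=0, deg[4]=1.
Final: two remaining deg-1 vertices are 4, 6. Add edge {4,6}.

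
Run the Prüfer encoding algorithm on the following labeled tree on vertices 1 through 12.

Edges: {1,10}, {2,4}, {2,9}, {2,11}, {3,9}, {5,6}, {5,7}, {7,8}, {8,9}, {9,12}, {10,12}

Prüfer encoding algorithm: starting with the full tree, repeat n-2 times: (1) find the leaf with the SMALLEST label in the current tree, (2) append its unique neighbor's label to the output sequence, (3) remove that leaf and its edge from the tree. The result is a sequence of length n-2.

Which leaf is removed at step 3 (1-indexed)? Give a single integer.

Step 1: current leaves = {1,3,4,6,11}. Remove leaf 1 (neighbor: 10).
Step 2: current leaves = {3,4,6,10,11}. Remove leaf 3 (neighbor: 9).
Step 3: current leaves = {4,6,10,11}. Remove leaf 4 (neighbor: 2).

Answer: 4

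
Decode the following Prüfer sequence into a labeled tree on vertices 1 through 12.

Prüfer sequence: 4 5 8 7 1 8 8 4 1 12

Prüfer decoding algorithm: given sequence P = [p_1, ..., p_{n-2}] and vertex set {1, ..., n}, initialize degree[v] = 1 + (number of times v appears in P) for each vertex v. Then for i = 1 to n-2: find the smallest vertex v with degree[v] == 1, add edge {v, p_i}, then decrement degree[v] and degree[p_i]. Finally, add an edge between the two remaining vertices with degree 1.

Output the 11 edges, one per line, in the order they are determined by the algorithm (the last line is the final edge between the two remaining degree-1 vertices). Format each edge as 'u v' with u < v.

Answer: 2 4
3 5
5 8
6 7
1 7
8 9
8 10
4 8
1 4
1 12
11 12

Derivation:
Initial degrees: {1:3, 2:1, 3:1, 4:3, 5:2, 6:1, 7:2, 8:4, 9:1, 10:1, 11:1, 12:2}
Step 1: smallest deg-1 vertex = 2, p_1 = 4. Add edge {2,4}. Now deg[2]=0, deg[4]=2.
Step 2: smallest deg-1 vertex = 3, p_2 = 5. Add edge {3,5}. Now deg[3]=0, deg[5]=1.
Step 3: smallest deg-1 vertex = 5, p_3 = 8. Add edge {5,8}. Now deg[5]=0, deg[8]=3.
Step 4: smallest deg-1 vertex = 6, p_4 = 7. Add edge {6,7}. Now deg[6]=0, deg[7]=1.
Step 5: smallest deg-1 vertex = 7, p_5 = 1. Add edge {1,7}. Now deg[7]=0, deg[1]=2.
Step 6: smallest deg-1 vertex = 9, p_6 = 8. Add edge {8,9}. Now deg[9]=0, deg[8]=2.
Step 7: smallest deg-1 vertex = 10, p_7 = 8. Add edge {8,10}. Now deg[10]=0, deg[8]=1.
Step 8: smallest deg-1 vertex = 8, p_8 = 4. Add edge {4,8}. Now deg[8]=0, deg[4]=1.
Step 9: smallest deg-1 vertex = 4, p_9 = 1. Add edge {1,4}. Now deg[4]=0, deg[1]=1.
Step 10: smallest deg-1 vertex = 1, p_10 = 12. Add edge {1,12}. Now deg[1]=0, deg[12]=1.
Final: two remaining deg-1 vertices are 11, 12. Add edge {11,12}.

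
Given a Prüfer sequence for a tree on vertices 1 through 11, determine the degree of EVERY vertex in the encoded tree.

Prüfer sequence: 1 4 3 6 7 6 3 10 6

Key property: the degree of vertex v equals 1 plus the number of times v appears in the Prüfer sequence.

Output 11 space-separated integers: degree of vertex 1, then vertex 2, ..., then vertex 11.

p_1 = 1: count[1] becomes 1
p_2 = 4: count[4] becomes 1
p_3 = 3: count[3] becomes 1
p_4 = 6: count[6] becomes 1
p_5 = 7: count[7] becomes 1
p_6 = 6: count[6] becomes 2
p_7 = 3: count[3] becomes 2
p_8 = 10: count[10] becomes 1
p_9 = 6: count[6] becomes 3
Degrees (1 + count): deg[1]=1+1=2, deg[2]=1+0=1, deg[3]=1+2=3, deg[4]=1+1=2, deg[5]=1+0=1, deg[6]=1+3=4, deg[7]=1+1=2, deg[8]=1+0=1, deg[9]=1+0=1, deg[10]=1+1=2, deg[11]=1+0=1

Answer: 2 1 3 2 1 4 2 1 1 2 1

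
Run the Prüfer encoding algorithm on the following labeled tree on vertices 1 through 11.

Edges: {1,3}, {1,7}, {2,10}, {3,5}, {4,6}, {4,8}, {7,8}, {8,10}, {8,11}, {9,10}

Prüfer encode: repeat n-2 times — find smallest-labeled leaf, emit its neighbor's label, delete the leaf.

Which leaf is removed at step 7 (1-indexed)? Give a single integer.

Step 1: current leaves = {2,5,6,9,11}. Remove leaf 2 (neighbor: 10).
Step 2: current leaves = {5,6,9,11}. Remove leaf 5 (neighbor: 3).
Step 3: current leaves = {3,6,9,11}. Remove leaf 3 (neighbor: 1).
Step 4: current leaves = {1,6,9,11}. Remove leaf 1 (neighbor: 7).
Step 5: current leaves = {6,7,9,11}. Remove leaf 6 (neighbor: 4).
Step 6: current leaves = {4,7,9,11}. Remove leaf 4 (neighbor: 8).
Step 7: current leaves = {7,9,11}. Remove leaf 7 (neighbor: 8).

Answer: 7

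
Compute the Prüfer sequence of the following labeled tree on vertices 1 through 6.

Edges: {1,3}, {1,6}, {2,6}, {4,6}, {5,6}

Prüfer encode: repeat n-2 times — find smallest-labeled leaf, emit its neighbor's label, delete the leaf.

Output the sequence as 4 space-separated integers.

Step 1: leaves = {2,3,4,5}. Remove smallest leaf 2, emit neighbor 6.
Step 2: leaves = {3,4,5}. Remove smallest leaf 3, emit neighbor 1.
Step 3: leaves = {1,4,5}. Remove smallest leaf 1, emit neighbor 6.
Step 4: leaves = {4,5}. Remove smallest leaf 4, emit neighbor 6.
Done: 2 vertices remain (5, 6). Sequence = [6 1 6 6]

Answer: 6 1 6 6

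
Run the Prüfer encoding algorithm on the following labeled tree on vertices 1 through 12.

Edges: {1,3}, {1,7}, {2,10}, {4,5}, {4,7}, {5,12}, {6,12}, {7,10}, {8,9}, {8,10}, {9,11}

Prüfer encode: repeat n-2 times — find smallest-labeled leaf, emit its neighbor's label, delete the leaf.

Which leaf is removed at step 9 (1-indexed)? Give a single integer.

Step 1: current leaves = {2,3,6,11}. Remove leaf 2 (neighbor: 10).
Step 2: current leaves = {3,6,11}. Remove leaf 3 (neighbor: 1).
Step 3: current leaves = {1,6,11}. Remove leaf 1 (neighbor: 7).
Step 4: current leaves = {6,11}. Remove leaf 6 (neighbor: 12).
Step 5: current leaves = {11,12}. Remove leaf 11 (neighbor: 9).
Step 6: current leaves = {9,12}. Remove leaf 9 (neighbor: 8).
Step 7: current leaves = {8,12}. Remove leaf 8 (neighbor: 10).
Step 8: current leaves = {10,12}. Remove leaf 10 (neighbor: 7).
Step 9: current leaves = {7,12}. Remove leaf 7 (neighbor: 4).

Answer: 7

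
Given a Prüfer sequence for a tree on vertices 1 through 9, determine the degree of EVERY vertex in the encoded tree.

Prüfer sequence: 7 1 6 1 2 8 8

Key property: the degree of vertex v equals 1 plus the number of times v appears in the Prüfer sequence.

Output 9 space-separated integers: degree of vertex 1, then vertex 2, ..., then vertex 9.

Answer: 3 2 1 1 1 2 2 3 1

Derivation:
p_1 = 7: count[7] becomes 1
p_2 = 1: count[1] becomes 1
p_3 = 6: count[6] becomes 1
p_4 = 1: count[1] becomes 2
p_5 = 2: count[2] becomes 1
p_6 = 8: count[8] becomes 1
p_7 = 8: count[8] becomes 2
Degrees (1 + count): deg[1]=1+2=3, deg[2]=1+1=2, deg[3]=1+0=1, deg[4]=1+0=1, deg[5]=1+0=1, deg[6]=1+1=2, deg[7]=1+1=2, deg[8]=1+2=3, deg[9]=1+0=1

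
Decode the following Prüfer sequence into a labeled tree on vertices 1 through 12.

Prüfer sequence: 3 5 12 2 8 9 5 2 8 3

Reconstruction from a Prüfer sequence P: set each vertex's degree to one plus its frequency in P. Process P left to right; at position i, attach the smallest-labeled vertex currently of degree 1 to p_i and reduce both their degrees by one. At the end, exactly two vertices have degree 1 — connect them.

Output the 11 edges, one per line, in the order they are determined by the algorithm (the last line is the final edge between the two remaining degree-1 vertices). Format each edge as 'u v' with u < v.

Answer: 1 3
4 5
6 12
2 7
8 10
9 11
5 9
2 5
2 8
3 8
3 12

Derivation:
Initial degrees: {1:1, 2:3, 3:3, 4:1, 5:3, 6:1, 7:1, 8:3, 9:2, 10:1, 11:1, 12:2}
Step 1: smallest deg-1 vertex = 1, p_1 = 3. Add edge {1,3}. Now deg[1]=0, deg[3]=2.
Step 2: smallest deg-1 vertex = 4, p_2 = 5. Add edge {4,5}. Now deg[4]=0, deg[5]=2.
Step 3: smallest deg-1 vertex = 6, p_3 = 12. Add edge {6,12}. Now deg[6]=0, deg[12]=1.
Step 4: smallest deg-1 vertex = 7, p_4 = 2. Add edge {2,7}. Now deg[7]=0, deg[2]=2.
Step 5: smallest deg-1 vertex = 10, p_5 = 8. Add edge {8,10}. Now deg[10]=0, deg[8]=2.
Step 6: smallest deg-1 vertex = 11, p_6 = 9. Add edge {9,11}. Now deg[11]=0, deg[9]=1.
Step 7: smallest deg-1 vertex = 9, p_7 = 5. Add edge {5,9}. Now deg[9]=0, deg[5]=1.
Step 8: smallest deg-1 vertex = 5, p_8 = 2. Add edge {2,5}. Now deg[5]=0, deg[2]=1.
Step 9: smallest deg-1 vertex = 2, p_9 = 8. Add edge {2,8}. Now deg[2]=0, deg[8]=1.
Step 10: smallest deg-1 vertex = 8, p_10 = 3. Add edge {3,8}. Now deg[8]=0, deg[3]=1.
Final: two remaining deg-1 vertices are 3, 12. Add edge {3,12}.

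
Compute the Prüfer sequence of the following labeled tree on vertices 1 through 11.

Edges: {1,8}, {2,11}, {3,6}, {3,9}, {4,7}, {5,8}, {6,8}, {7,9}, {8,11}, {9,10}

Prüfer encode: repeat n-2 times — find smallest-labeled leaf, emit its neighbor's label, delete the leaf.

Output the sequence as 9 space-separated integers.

Answer: 8 11 7 8 9 9 3 6 8

Derivation:
Step 1: leaves = {1,2,4,5,10}. Remove smallest leaf 1, emit neighbor 8.
Step 2: leaves = {2,4,5,10}. Remove smallest leaf 2, emit neighbor 11.
Step 3: leaves = {4,5,10,11}. Remove smallest leaf 4, emit neighbor 7.
Step 4: leaves = {5,7,10,11}. Remove smallest leaf 5, emit neighbor 8.
Step 5: leaves = {7,10,11}. Remove smallest leaf 7, emit neighbor 9.
Step 6: leaves = {10,11}. Remove smallest leaf 10, emit neighbor 9.
Step 7: leaves = {9,11}. Remove smallest leaf 9, emit neighbor 3.
Step 8: leaves = {3,11}. Remove smallest leaf 3, emit neighbor 6.
Step 9: leaves = {6,11}. Remove smallest leaf 6, emit neighbor 8.
Done: 2 vertices remain (8, 11). Sequence = [8 11 7 8 9 9 3 6 8]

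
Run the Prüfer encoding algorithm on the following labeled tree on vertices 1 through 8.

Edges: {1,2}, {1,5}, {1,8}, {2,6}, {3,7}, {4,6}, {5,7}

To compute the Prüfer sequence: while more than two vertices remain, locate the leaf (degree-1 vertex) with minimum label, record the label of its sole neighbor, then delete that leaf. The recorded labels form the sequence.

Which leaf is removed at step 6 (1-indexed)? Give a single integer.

Answer: 5

Derivation:
Step 1: current leaves = {3,4,8}. Remove leaf 3 (neighbor: 7).
Step 2: current leaves = {4,7,8}. Remove leaf 4 (neighbor: 6).
Step 3: current leaves = {6,7,8}. Remove leaf 6 (neighbor: 2).
Step 4: current leaves = {2,7,8}. Remove leaf 2 (neighbor: 1).
Step 5: current leaves = {7,8}. Remove leaf 7 (neighbor: 5).
Step 6: current leaves = {5,8}. Remove leaf 5 (neighbor: 1).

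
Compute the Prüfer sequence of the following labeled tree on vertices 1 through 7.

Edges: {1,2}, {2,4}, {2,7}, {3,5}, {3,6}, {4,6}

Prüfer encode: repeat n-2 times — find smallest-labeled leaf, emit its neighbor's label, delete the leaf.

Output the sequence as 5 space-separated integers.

Answer: 2 3 6 4 2

Derivation:
Step 1: leaves = {1,5,7}. Remove smallest leaf 1, emit neighbor 2.
Step 2: leaves = {5,7}. Remove smallest leaf 5, emit neighbor 3.
Step 3: leaves = {3,7}. Remove smallest leaf 3, emit neighbor 6.
Step 4: leaves = {6,7}. Remove smallest leaf 6, emit neighbor 4.
Step 5: leaves = {4,7}. Remove smallest leaf 4, emit neighbor 2.
Done: 2 vertices remain (2, 7). Sequence = [2 3 6 4 2]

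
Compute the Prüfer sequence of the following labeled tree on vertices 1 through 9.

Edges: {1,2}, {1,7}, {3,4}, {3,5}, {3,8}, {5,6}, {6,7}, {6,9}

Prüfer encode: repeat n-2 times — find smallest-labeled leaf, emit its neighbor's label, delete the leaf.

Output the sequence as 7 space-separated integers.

Step 1: leaves = {2,4,8,9}. Remove smallest leaf 2, emit neighbor 1.
Step 2: leaves = {1,4,8,9}. Remove smallest leaf 1, emit neighbor 7.
Step 3: leaves = {4,7,8,9}. Remove smallest leaf 4, emit neighbor 3.
Step 4: leaves = {7,8,9}. Remove smallest leaf 7, emit neighbor 6.
Step 5: leaves = {8,9}. Remove smallest leaf 8, emit neighbor 3.
Step 6: leaves = {3,9}. Remove smallest leaf 3, emit neighbor 5.
Step 7: leaves = {5,9}. Remove smallest leaf 5, emit neighbor 6.
Done: 2 vertices remain (6, 9). Sequence = [1 7 3 6 3 5 6]

Answer: 1 7 3 6 3 5 6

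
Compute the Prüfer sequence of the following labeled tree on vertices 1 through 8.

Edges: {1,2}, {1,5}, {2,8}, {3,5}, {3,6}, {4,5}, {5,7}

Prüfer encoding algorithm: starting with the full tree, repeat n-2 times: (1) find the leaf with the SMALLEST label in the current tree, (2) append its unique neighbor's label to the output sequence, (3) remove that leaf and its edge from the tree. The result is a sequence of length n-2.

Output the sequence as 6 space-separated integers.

Answer: 5 3 5 5 1 2

Derivation:
Step 1: leaves = {4,6,7,8}. Remove smallest leaf 4, emit neighbor 5.
Step 2: leaves = {6,7,8}. Remove smallest leaf 6, emit neighbor 3.
Step 3: leaves = {3,7,8}. Remove smallest leaf 3, emit neighbor 5.
Step 4: leaves = {7,8}. Remove smallest leaf 7, emit neighbor 5.
Step 5: leaves = {5,8}. Remove smallest leaf 5, emit neighbor 1.
Step 6: leaves = {1,8}. Remove smallest leaf 1, emit neighbor 2.
Done: 2 vertices remain (2, 8). Sequence = [5 3 5 5 1 2]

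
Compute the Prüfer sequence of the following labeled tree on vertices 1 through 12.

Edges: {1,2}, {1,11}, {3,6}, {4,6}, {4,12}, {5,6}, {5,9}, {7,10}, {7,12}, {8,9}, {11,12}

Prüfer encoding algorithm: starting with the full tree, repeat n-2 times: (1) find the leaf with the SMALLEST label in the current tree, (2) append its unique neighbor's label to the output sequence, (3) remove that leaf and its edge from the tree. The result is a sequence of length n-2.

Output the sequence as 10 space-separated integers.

Answer: 1 11 6 9 5 6 4 12 7 12

Derivation:
Step 1: leaves = {2,3,8,10}. Remove smallest leaf 2, emit neighbor 1.
Step 2: leaves = {1,3,8,10}. Remove smallest leaf 1, emit neighbor 11.
Step 3: leaves = {3,8,10,11}. Remove smallest leaf 3, emit neighbor 6.
Step 4: leaves = {8,10,11}. Remove smallest leaf 8, emit neighbor 9.
Step 5: leaves = {9,10,11}. Remove smallest leaf 9, emit neighbor 5.
Step 6: leaves = {5,10,11}. Remove smallest leaf 5, emit neighbor 6.
Step 7: leaves = {6,10,11}. Remove smallest leaf 6, emit neighbor 4.
Step 8: leaves = {4,10,11}. Remove smallest leaf 4, emit neighbor 12.
Step 9: leaves = {10,11}. Remove smallest leaf 10, emit neighbor 7.
Step 10: leaves = {7,11}. Remove smallest leaf 7, emit neighbor 12.
Done: 2 vertices remain (11, 12). Sequence = [1 11 6 9 5 6 4 12 7 12]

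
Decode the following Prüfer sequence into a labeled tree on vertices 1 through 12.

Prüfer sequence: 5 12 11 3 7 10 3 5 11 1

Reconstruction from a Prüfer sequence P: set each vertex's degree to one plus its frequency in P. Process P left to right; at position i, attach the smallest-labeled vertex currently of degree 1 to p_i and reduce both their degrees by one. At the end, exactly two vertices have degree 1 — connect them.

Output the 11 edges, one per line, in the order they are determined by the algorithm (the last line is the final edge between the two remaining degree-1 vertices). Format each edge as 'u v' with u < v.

Initial degrees: {1:2, 2:1, 3:3, 4:1, 5:3, 6:1, 7:2, 8:1, 9:1, 10:2, 11:3, 12:2}
Step 1: smallest deg-1 vertex = 2, p_1 = 5. Add edge {2,5}. Now deg[2]=0, deg[5]=2.
Step 2: smallest deg-1 vertex = 4, p_2 = 12. Add edge {4,12}. Now deg[4]=0, deg[12]=1.
Step 3: smallest deg-1 vertex = 6, p_3 = 11. Add edge {6,11}. Now deg[6]=0, deg[11]=2.
Step 4: smallest deg-1 vertex = 8, p_4 = 3. Add edge {3,8}. Now deg[8]=0, deg[3]=2.
Step 5: smallest deg-1 vertex = 9, p_5 = 7. Add edge {7,9}. Now deg[9]=0, deg[7]=1.
Step 6: smallest deg-1 vertex = 7, p_6 = 10. Add edge {7,10}. Now deg[7]=0, deg[10]=1.
Step 7: smallest deg-1 vertex = 10, p_7 = 3. Add edge {3,10}. Now deg[10]=0, deg[3]=1.
Step 8: smallest deg-1 vertex = 3, p_8 = 5. Add edge {3,5}. Now deg[3]=0, deg[5]=1.
Step 9: smallest deg-1 vertex = 5, p_9 = 11. Add edge {5,11}. Now deg[5]=0, deg[11]=1.
Step 10: smallest deg-1 vertex = 11, p_10 = 1. Add edge {1,11}. Now deg[11]=0, deg[1]=1.
Final: two remaining deg-1 vertices are 1, 12. Add edge {1,12}.

Answer: 2 5
4 12
6 11
3 8
7 9
7 10
3 10
3 5
5 11
1 11
1 12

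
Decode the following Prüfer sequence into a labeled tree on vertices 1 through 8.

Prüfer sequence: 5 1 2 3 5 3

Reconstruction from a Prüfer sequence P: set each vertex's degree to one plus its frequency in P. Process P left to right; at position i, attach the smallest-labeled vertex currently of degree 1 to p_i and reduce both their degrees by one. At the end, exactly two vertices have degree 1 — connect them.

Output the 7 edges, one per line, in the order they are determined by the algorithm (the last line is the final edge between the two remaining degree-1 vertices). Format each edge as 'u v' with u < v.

Initial degrees: {1:2, 2:2, 3:3, 4:1, 5:3, 6:1, 7:1, 8:1}
Step 1: smallest deg-1 vertex = 4, p_1 = 5. Add edge {4,5}. Now deg[4]=0, deg[5]=2.
Step 2: smallest deg-1 vertex = 6, p_2 = 1. Add edge {1,6}. Now deg[6]=0, deg[1]=1.
Step 3: smallest deg-1 vertex = 1, p_3 = 2. Add edge {1,2}. Now deg[1]=0, deg[2]=1.
Step 4: smallest deg-1 vertex = 2, p_4 = 3. Add edge {2,3}. Now deg[2]=0, deg[3]=2.
Step 5: smallest deg-1 vertex = 7, p_5 = 5. Add edge {5,7}. Now deg[7]=0, deg[5]=1.
Step 6: smallest deg-1 vertex = 5, p_6 = 3. Add edge {3,5}. Now deg[5]=0, deg[3]=1.
Final: two remaining deg-1 vertices are 3, 8. Add edge {3,8}.

Answer: 4 5
1 6
1 2
2 3
5 7
3 5
3 8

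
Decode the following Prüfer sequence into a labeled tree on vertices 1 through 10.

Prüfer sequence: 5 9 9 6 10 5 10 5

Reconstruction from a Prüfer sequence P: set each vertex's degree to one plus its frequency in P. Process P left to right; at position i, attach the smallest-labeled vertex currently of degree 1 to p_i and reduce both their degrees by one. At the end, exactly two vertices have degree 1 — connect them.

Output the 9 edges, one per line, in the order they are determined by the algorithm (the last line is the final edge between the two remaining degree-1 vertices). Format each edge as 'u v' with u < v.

Initial degrees: {1:1, 2:1, 3:1, 4:1, 5:4, 6:2, 7:1, 8:1, 9:3, 10:3}
Step 1: smallest deg-1 vertex = 1, p_1 = 5. Add edge {1,5}. Now deg[1]=0, deg[5]=3.
Step 2: smallest deg-1 vertex = 2, p_2 = 9. Add edge {2,9}. Now deg[2]=0, deg[9]=2.
Step 3: smallest deg-1 vertex = 3, p_3 = 9. Add edge {3,9}. Now deg[3]=0, deg[9]=1.
Step 4: smallest deg-1 vertex = 4, p_4 = 6. Add edge {4,6}. Now deg[4]=0, deg[6]=1.
Step 5: smallest deg-1 vertex = 6, p_5 = 10. Add edge {6,10}. Now deg[6]=0, deg[10]=2.
Step 6: smallest deg-1 vertex = 7, p_6 = 5. Add edge {5,7}. Now deg[7]=0, deg[5]=2.
Step 7: smallest deg-1 vertex = 8, p_7 = 10. Add edge {8,10}. Now deg[8]=0, deg[10]=1.
Step 8: smallest deg-1 vertex = 9, p_8 = 5. Add edge {5,9}. Now deg[9]=0, deg[5]=1.
Final: two remaining deg-1 vertices are 5, 10. Add edge {5,10}.

Answer: 1 5
2 9
3 9
4 6
6 10
5 7
8 10
5 9
5 10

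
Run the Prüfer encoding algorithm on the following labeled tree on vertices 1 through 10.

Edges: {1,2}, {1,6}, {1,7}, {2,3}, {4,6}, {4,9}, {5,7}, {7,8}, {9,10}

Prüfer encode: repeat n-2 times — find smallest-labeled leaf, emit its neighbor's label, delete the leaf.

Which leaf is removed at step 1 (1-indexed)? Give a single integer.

Step 1: current leaves = {3,5,8,10}. Remove leaf 3 (neighbor: 2).

Answer: 3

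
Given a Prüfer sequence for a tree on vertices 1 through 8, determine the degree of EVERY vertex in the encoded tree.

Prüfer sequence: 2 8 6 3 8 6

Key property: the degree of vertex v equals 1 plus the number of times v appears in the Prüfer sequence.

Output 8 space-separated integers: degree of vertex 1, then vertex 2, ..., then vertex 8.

p_1 = 2: count[2] becomes 1
p_2 = 8: count[8] becomes 1
p_3 = 6: count[6] becomes 1
p_4 = 3: count[3] becomes 1
p_5 = 8: count[8] becomes 2
p_6 = 6: count[6] becomes 2
Degrees (1 + count): deg[1]=1+0=1, deg[2]=1+1=2, deg[3]=1+1=2, deg[4]=1+0=1, deg[5]=1+0=1, deg[6]=1+2=3, deg[7]=1+0=1, deg[8]=1+2=3

Answer: 1 2 2 1 1 3 1 3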